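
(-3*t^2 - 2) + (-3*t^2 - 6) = -6*t^2 - 8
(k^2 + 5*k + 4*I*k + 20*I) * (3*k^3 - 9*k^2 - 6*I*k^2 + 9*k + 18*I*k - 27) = 3*k^5 + 6*k^4 + 6*I*k^4 - 12*k^3 + 12*I*k^3 + 66*k^2 - 54*I*k^2 - 495*k + 72*I*k - 540*I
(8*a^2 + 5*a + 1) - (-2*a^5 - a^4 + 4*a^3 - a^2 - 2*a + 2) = 2*a^5 + a^4 - 4*a^3 + 9*a^2 + 7*a - 1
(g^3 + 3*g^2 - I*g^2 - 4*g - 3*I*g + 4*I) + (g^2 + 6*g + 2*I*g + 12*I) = g^3 + 4*g^2 - I*g^2 + 2*g - I*g + 16*I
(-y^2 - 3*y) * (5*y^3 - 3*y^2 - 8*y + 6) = -5*y^5 - 12*y^4 + 17*y^3 + 18*y^2 - 18*y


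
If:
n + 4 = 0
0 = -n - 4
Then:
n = -4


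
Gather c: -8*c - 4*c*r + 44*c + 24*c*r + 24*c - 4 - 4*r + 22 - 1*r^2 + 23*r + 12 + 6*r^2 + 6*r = c*(20*r + 60) + 5*r^2 + 25*r + 30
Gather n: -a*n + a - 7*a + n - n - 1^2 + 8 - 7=-a*n - 6*a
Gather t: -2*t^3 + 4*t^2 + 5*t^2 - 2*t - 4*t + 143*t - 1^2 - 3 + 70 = -2*t^3 + 9*t^2 + 137*t + 66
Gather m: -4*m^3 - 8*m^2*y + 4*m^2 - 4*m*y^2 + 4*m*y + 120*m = -4*m^3 + m^2*(4 - 8*y) + m*(-4*y^2 + 4*y + 120)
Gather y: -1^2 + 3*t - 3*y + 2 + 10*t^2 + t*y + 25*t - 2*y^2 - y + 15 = 10*t^2 + 28*t - 2*y^2 + y*(t - 4) + 16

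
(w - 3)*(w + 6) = w^2 + 3*w - 18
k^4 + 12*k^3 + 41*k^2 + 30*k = k*(k + 1)*(k + 5)*(k + 6)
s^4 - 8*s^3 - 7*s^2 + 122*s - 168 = (s - 7)*(s - 3)*(s - 2)*(s + 4)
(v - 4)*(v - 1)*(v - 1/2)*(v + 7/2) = v^4 - 2*v^3 - 51*v^2/4 + 83*v/4 - 7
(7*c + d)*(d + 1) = 7*c*d + 7*c + d^2 + d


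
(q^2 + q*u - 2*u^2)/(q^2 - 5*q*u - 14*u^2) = (q - u)/(q - 7*u)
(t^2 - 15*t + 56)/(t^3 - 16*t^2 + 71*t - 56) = 1/(t - 1)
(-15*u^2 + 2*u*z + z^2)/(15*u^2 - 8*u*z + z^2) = (5*u + z)/(-5*u + z)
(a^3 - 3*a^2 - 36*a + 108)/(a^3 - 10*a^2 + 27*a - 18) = (a + 6)/(a - 1)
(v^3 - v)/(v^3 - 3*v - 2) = v*(v - 1)/(v^2 - v - 2)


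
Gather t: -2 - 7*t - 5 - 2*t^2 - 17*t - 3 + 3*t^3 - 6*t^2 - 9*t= 3*t^3 - 8*t^2 - 33*t - 10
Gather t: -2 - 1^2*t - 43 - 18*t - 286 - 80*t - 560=-99*t - 891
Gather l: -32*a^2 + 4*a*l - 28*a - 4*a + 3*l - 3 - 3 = -32*a^2 - 32*a + l*(4*a + 3) - 6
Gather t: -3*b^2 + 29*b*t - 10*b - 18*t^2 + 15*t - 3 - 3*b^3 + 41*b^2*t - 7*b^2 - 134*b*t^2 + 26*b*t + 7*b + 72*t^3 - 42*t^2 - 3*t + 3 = -3*b^3 - 10*b^2 - 3*b + 72*t^3 + t^2*(-134*b - 60) + t*(41*b^2 + 55*b + 12)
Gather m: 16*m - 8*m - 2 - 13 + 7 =8*m - 8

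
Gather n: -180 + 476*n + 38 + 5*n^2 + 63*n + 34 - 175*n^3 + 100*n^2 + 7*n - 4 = -175*n^3 + 105*n^2 + 546*n - 112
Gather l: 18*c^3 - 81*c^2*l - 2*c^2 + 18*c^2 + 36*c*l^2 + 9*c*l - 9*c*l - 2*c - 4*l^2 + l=18*c^3 + 16*c^2 - 2*c + l^2*(36*c - 4) + l*(1 - 81*c^2)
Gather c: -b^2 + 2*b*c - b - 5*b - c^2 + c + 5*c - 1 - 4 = -b^2 - 6*b - c^2 + c*(2*b + 6) - 5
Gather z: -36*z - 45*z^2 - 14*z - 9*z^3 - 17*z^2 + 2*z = -9*z^3 - 62*z^2 - 48*z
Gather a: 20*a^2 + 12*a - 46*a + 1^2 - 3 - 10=20*a^2 - 34*a - 12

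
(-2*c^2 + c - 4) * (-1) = 2*c^2 - c + 4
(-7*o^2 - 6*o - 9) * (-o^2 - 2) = 7*o^4 + 6*o^3 + 23*o^2 + 12*o + 18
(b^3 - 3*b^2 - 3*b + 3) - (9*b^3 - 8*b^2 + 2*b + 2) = -8*b^3 + 5*b^2 - 5*b + 1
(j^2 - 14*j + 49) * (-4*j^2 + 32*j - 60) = -4*j^4 + 88*j^3 - 704*j^2 + 2408*j - 2940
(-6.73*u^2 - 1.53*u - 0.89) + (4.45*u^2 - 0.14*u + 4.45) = -2.28*u^2 - 1.67*u + 3.56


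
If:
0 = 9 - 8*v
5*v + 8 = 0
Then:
No Solution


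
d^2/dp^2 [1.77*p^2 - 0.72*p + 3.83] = 3.54000000000000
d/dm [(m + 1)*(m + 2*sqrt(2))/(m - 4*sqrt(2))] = (m^2 - 8*sqrt(2)*m - 16 - 6*sqrt(2))/(m^2 - 8*sqrt(2)*m + 32)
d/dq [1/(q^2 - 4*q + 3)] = 2*(2 - q)/(q^2 - 4*q + 3)^2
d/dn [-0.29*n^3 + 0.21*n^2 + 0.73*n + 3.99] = -0.87*n^2 + 0.42*n + 0.73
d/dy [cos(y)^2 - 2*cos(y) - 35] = 2*(1 - cos(y))*sin(y)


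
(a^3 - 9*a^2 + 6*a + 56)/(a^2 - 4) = (a^2 - 11*a + 28)/(a - 2)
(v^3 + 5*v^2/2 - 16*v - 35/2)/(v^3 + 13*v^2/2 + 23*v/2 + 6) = (2*v^2 + 3*v - 35)/(2*v^2 + 11*v + 12)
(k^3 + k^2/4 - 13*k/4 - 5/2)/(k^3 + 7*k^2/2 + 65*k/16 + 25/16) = 4*(k - 2)/(4*k + 5)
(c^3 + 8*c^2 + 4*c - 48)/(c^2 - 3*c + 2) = (c^2 + 10*c + 24)/(c - 1)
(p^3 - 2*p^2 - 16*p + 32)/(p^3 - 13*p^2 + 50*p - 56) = (p + 4)/(p - 7)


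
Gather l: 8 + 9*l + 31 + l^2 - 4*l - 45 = l^2 + 5*l - 6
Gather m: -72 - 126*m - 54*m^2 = -54*m^2 - 126*m - 72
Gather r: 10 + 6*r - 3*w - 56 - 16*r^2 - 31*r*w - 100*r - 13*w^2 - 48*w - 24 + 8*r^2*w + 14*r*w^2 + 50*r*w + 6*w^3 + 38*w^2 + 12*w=r^2*(8*w - 16) + r*(14*w^2 + 19*w - 94) + 6*w^3 + 25*w^2 - 39*w - 70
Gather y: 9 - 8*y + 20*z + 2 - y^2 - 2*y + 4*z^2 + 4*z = -y^2 - 10*y + 4*z^2 + 24*z + 11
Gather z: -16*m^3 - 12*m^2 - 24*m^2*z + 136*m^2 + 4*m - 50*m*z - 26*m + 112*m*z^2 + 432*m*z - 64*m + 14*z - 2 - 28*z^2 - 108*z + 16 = -16*m^3 + 124*m^2 - 86*m + z^2*(112*m - 28) + z*(-24*m^2 + 382*m - 94) + 14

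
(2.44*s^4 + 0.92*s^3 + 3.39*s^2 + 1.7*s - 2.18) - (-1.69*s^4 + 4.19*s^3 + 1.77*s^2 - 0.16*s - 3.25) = 4.13*s^4 - 3.27*s^3 + 1.62*s^2 + 1.86*s + 1.07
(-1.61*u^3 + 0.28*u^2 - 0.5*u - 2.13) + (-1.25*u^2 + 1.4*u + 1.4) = -1.61*u^3 - 0.97*u^2 + 0.9*u - 0.73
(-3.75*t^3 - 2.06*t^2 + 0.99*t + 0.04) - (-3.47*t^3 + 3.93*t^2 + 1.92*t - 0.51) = -0.28*t^3 - 5.99*t^2 - 0.93*t + 0.55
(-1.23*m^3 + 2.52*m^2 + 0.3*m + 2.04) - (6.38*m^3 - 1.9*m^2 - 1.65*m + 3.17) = -7.61*m^3 + 4.42*m^2 + 1.95*m - 1.13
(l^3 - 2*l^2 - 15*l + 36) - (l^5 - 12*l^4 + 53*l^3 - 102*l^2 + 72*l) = -l^5 + 12*l^4 - 52*l^3 + 100*l^2 - 87*l + 36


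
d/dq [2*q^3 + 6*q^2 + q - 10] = 6*q^2 + 12*q + 1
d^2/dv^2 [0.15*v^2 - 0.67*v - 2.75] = 0.300000000000000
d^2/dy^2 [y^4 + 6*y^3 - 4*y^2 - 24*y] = 12*y^2 + 36*y - 8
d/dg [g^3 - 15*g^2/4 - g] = 3*g^2 - 15*g/2 - 1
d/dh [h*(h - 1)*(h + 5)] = 3*h^2 + 8*h - 5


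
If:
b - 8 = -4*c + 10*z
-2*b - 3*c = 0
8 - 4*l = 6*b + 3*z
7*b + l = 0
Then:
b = -104/225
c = 208/675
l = 728/225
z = -488/675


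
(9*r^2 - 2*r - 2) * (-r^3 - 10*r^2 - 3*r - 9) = -9*r^5 - 88*r^4 - 5*r^3 - 55*r^2 + 24*r + 18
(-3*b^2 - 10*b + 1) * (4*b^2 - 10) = -12*b^4 - 40*b^3 + 34*b^2 + 100*b - 10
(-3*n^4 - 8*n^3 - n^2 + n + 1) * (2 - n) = 3*n^5 + 2*n^4 - 15*n^3 - 3*n^2 + n + 2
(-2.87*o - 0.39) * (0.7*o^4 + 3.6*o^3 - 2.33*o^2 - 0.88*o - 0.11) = -2.009*o^5 - 10.605*o^4 + 5.2831*o^3 + 3.4343*o^2 + 0.6589*o + 0.0429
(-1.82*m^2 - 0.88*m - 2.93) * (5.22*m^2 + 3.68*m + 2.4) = -9.5004*m^4 - 11.2912*m^3 - 22.901*m^2 - 12.8944*m - 7.032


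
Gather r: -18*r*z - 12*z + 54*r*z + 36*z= 36*r*z + 24*z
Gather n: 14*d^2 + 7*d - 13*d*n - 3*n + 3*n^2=14*d^2 + 7*d + 3*n^2 + n*(-13*d - 3)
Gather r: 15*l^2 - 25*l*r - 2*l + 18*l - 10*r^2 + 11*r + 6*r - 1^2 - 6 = 15*l^2 + 16*l - 10*r^2 + r*(17 - 25*l) - 7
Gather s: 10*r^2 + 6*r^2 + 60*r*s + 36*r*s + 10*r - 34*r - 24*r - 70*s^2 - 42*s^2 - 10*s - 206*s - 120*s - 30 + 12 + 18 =16*r^2 - 48*r - 112*s^2 + s*(96*r - 336)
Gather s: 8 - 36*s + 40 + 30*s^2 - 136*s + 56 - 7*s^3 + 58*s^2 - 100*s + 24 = -7*s^3 + 88*s^2 - 272*s + 128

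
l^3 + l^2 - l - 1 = (l - 1)*(l + 1)^2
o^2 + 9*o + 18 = (o + 3)*(o + 6)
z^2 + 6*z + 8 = (z + 2)*(z + 4)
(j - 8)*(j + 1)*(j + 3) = j^3 - 4*j^2 - 29*j - 24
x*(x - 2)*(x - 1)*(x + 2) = x^4 - x^3 - 4*x^2 + 4*x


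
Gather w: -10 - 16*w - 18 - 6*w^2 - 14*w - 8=-6*w^2 - 30*w - 36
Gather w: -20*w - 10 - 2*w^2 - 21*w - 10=-2*w^2 - 41*w - 20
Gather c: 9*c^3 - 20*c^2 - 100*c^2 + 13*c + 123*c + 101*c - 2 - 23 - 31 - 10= 9*c^3 - 120*c^2 + 237*c - 66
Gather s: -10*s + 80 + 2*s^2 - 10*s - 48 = 2*s^2 - 20*s + 32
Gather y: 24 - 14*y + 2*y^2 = 2*y^2 - 14*y + 24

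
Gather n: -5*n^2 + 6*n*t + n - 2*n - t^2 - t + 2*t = -5*n^2 + n*(6*t - 1) - t^2 + t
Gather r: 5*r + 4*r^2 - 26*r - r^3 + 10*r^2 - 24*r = -r^3 + 14*r^2 - 45*r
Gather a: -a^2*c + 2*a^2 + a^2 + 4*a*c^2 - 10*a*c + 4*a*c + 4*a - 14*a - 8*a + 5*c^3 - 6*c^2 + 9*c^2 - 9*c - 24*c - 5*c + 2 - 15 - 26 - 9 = a^2*(3 - c) + a*(4*c^2 - 6*c - 18) + 5*c^3 + 3*c^2 - 38*c - 48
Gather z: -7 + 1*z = z - 7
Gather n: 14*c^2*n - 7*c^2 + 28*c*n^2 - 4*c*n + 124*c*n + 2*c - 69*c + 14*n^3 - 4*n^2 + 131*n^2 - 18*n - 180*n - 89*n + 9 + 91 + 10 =-7*c^2 - 67*c + 14*n^3 + n^2*(28*c + 127) + n*(14*c^2 + 120*c - 287) + 110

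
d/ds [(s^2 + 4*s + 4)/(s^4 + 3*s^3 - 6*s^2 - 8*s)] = (-2*s^5 - 15*s^4 - 40*s^3 - 20*s^2 + 48*s + 32)/(s^2*(s^6 + 6*s^5 - 3*s^4 - 52*s^3 - 12*s^2 + 96*s + 64))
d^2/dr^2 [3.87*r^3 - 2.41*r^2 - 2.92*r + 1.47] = 23.22*r - 4.82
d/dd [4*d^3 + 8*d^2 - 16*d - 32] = 12*d^2 + 16*d - 16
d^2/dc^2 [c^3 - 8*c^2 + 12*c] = 6*c - 16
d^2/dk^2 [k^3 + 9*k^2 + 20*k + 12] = 6*k + 18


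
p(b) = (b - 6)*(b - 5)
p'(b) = 2*b - 11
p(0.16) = 28.27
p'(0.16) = -10.68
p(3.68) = 3.06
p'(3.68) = -3.64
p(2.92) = 6.41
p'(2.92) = -5.16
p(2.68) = 7.70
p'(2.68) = -5.64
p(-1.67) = 51.16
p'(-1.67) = -14.34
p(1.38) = 16.72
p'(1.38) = -8.24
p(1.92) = 12.57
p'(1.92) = -7.16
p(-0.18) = 32.01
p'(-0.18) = -11.36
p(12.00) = 42.00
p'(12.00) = 13.00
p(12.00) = 42.00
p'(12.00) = 13.00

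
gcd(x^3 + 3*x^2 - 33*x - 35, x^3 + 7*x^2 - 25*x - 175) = x^2 + 2*x - 35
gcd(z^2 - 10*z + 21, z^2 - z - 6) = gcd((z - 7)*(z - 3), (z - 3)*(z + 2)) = z - 3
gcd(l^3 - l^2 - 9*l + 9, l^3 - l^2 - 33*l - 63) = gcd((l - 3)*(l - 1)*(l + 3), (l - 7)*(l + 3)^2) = l + 3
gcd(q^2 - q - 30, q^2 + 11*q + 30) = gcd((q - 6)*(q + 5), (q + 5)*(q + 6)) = q + 5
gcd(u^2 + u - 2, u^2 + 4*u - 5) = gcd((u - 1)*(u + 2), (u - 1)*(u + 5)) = u - 1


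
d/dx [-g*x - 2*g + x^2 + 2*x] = -g + 2*x + 2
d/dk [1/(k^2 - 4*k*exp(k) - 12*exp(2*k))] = 2*(2*k*exp(k) - k + 12*exp(2*k) + 2*exp(k))/(-k^2 + 4*k*exp(k) + 12*exp(2*k))^2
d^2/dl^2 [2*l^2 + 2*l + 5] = 4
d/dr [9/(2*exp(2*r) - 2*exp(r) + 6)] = (9/2 - 9*exp(r))*exp(r)/(exp(2*r) - exp(r) + 3)^2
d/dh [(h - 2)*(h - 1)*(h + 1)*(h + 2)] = 4*h^3 - 10*h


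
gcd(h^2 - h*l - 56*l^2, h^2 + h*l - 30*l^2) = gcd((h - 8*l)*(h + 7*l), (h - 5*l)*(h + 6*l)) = 1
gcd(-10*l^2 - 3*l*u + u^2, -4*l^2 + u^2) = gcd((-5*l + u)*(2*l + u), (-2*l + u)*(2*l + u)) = 2*l + u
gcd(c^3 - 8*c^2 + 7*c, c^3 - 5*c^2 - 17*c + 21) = c^2 - 8*c + 7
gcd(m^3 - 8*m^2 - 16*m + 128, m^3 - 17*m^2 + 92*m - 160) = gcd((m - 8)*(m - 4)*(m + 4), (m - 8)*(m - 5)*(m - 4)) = m^2 - 12*m + 32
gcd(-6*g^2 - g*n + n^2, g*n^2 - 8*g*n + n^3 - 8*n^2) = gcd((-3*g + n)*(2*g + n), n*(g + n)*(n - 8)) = 1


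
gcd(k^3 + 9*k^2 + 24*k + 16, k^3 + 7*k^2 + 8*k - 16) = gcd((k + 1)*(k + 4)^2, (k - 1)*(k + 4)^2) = k^2 + 8*k + 16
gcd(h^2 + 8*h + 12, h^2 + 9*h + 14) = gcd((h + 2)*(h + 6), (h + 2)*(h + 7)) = h + 2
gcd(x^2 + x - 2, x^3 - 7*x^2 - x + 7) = x - 1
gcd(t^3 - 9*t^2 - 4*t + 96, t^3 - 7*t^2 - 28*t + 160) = t^2 - 12*t + 32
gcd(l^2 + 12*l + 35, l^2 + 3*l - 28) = l + 7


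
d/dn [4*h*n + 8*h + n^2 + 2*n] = 4*h + 2*n + 2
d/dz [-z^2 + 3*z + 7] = 3 - 2*z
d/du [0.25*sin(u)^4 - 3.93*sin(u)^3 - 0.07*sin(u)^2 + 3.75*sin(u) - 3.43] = (1.0*sin(u)^3 - 11.79*sin(u)^2 - 0.14*sin(u) + 3.75)*cos(u)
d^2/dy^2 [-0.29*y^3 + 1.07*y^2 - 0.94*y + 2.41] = 2.14 - 1.74*y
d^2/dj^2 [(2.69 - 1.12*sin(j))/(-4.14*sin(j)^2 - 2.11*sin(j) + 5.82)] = (-19.196352*sin(j)^5 + 194.205744*sin(j)^4 - 53.0296740000001*sin(j)^3 - 19.150771*sin(j)^2 + 16.0243499999999*sin(j) - 126.074674)/(4.14*sin(j)^2 + 2.11*sin(j) - 5.82)^3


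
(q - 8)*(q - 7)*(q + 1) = q^3 - 14*q^2 + 41*q + 56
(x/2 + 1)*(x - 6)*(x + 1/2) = x^3/2 - 7*x^2/4 - 7*x - 3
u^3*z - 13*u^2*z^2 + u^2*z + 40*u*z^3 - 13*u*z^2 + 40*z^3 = (u - 8*z)*(u - 5*z)*(u*z + z)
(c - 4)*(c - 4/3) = c^2 - 16*c/3 + 16/3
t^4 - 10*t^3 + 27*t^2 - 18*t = t*(t - 6)*(t - 3)*(t - 1)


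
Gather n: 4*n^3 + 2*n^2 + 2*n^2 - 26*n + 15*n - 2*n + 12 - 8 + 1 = 4*n^3 + 4*n^2 - 13*n + 5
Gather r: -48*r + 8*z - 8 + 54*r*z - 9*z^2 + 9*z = r*(54*z - 48) - 9*z^2 + 17*z - 8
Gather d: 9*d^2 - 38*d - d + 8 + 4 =9*d^2 - 39*d + 12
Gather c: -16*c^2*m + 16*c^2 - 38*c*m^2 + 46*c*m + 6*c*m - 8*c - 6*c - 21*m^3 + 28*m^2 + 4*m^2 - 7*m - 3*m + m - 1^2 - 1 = c^2*(16 - 16*m) + c*(-38*m^2 + 52*m - 14) - 21*m^3 + 32*m^2 - 9*m - 2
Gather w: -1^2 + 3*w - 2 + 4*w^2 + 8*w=4*w^2 + 11*w - 3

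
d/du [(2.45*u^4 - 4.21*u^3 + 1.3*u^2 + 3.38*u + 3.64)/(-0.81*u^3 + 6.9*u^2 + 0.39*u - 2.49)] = (-1.9845*u^6 + 33.81*u^5 - 25.1295*u^4 - 22.2102*u^3 + 17.4789*u^2 - 56.706*u - 9.8358)/(0.6561*u^6 - 11.178*u^5 + 46.9782*u^4 + 9.4158*u^3 - 34.2099*u^2 - 1.9422*u + 6.2001)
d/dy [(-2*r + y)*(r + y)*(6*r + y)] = -8*r^2 + 10*r*y + 3*y^2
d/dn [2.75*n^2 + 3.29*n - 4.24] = 5.5*n + 3.29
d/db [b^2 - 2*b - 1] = 2*b - 2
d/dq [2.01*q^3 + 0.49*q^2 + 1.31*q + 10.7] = 6.03*q^2 + 0.98*q + 1.31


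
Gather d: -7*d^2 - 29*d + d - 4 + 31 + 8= -7*d^2 - 28*d + 35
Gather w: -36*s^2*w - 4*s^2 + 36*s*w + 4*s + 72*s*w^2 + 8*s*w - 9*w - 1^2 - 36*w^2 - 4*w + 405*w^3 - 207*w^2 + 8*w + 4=-4*s^2 + 4*s + 405*w^3 + w^2*(72*s - 243) + w*(-36*s^2 + 44*s - 5) + 3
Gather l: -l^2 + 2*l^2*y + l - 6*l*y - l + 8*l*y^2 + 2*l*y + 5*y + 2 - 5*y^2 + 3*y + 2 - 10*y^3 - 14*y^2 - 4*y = l^2*(2*y - 1) + l*(8*y^2 - 4*y) - 10*y^3 - 19*y^2 + 4*y + 4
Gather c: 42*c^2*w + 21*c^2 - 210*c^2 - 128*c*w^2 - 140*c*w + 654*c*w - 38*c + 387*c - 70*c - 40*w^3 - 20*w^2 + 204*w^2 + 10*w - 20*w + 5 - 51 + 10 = c^2*(42*w - 189) + c*(-128*w^2 + 514*w + 279) - 40*w^3 + 184*w^2 - 10*w - 36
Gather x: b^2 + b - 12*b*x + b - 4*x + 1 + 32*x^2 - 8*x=b^2 + 2*b + 32*x^2 + x*(-12*b - 12) + 1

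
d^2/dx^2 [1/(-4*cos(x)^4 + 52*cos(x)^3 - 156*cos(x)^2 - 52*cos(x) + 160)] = (2*(4*cos(x)^3 - 39*cos(x)^2 + 78*cos(x) + 13)^2*sin(x)^2 - (-16*(1 - cos(2*x))^2 - 13*cos(x) - 352*cos(2*x) + 117*cos(3*x) + 24)*(cos(x)^4 - 13*cos(x)^3 + 39*cos(x)^2 + 13*cos(x) - 40)/4)/(4*(cos(x) - 8)^3*(cos(x) - 5)^3*sin(x)^6)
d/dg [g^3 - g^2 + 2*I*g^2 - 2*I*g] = 3*g^2 + g*(-2 + 4*I) - 2*I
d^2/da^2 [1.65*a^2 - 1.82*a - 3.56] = 3.30000000000000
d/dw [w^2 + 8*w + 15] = 2*w + 8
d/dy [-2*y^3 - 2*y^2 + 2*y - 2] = -6*y^2 - 4*y + 2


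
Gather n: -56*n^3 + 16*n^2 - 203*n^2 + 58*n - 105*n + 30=-56*n^3 - 187*n^2 - 47*n + 30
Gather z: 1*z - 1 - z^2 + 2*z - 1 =-z^2 + 3*z - 2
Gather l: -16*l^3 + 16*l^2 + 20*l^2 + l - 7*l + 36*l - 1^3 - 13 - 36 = -16*l^3 + 36*l^2 + 30*l - 50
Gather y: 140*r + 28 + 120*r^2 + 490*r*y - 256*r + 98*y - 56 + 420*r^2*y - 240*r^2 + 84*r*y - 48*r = -120*r^2 - 164*r + y*(420*r^2 + 574*r + 98) - 28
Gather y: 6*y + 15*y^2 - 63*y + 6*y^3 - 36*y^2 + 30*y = 6*y^3 - 21*y^2 - 27*y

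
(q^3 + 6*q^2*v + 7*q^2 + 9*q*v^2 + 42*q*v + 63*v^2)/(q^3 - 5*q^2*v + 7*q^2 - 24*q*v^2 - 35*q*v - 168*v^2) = (q + 3*v)/(q - 8*v)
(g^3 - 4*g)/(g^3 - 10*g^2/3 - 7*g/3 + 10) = 3*g*(g + 2)/(3*g^2 - 4*g - 15)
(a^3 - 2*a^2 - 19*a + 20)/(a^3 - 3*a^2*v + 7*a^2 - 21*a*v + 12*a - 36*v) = (-a^2 + 6*a - 5)/(-a^2 + 3*a*v - 3*a + 9*v)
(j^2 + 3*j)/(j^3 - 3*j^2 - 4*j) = (j + 3)/(j^2 - 3*j - 4)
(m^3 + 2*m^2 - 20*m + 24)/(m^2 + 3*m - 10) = (m^2 + 4*m - 12)/(m + 5)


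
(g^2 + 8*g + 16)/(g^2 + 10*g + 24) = (g + 4)/(g + 6)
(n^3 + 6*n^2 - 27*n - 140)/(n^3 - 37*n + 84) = (n^2 - n - 20)/(n^2 - 7*n + 12)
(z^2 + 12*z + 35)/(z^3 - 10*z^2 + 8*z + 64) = (z^2 + 12*z + 35)/(z^3 - 10*z^2 + 8*z + 64)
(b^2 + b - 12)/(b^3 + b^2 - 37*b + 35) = (b^2 + b - 12)/(b^3 + b^2 - 37*b + 35)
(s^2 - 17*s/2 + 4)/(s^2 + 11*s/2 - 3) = (s - 8)/(s + 6)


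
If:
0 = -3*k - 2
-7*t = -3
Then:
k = -2/3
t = 3/7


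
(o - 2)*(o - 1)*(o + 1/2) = o^3 - 5*o^2/2 + o/2 + 1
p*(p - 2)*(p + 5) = p^3 + 3*p^2 - 10*p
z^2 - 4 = (z - 2)*(z + 2)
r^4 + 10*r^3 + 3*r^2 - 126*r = r*(r - 3)*(r + 6)*(r + 7)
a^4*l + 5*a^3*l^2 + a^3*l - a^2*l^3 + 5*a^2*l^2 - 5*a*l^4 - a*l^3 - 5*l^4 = (a - l)*(a + l)*(a + 5*l)*(a*l + l)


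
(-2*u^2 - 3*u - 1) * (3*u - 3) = -6*u^3 - 3*u^2 + 6*u + 3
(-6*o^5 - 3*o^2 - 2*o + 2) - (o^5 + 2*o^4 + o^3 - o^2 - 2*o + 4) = -7*o^5 - 2*o^4 - o^3 - 2*o^2 - 2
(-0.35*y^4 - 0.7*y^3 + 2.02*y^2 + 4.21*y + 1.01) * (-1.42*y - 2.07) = 0.497*y^5 + 1.7185*y^4 - 1.4194*y^3 - 10.1596*y^2 - 10.1489*y - 2.0907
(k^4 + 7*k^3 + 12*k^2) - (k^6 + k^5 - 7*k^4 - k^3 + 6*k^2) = -k^6 - k^5 + 8*k^4 + 8*k^3 + 6*k^2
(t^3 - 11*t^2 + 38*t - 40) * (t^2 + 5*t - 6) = t^5 - 6*t^4 - 23*t^3 + 216*t^2 - 428*t + 240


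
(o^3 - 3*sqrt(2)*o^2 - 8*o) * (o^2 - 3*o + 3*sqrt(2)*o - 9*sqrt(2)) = o^5 - 3*o^4 - 26*o^3 - 24*sqrt(2)*o^2 + 78*o^2 + 72*sqrt(2)*o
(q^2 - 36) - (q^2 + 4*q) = -4*q - 36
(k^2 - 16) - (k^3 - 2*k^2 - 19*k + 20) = -k^3 + 3*k^2 + 19*k - 36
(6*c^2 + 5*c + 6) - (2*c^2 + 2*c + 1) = 4*c^2 + 3*c + 5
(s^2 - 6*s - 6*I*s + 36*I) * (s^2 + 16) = s^4 - 6*s^3 - 6*I*s^3 + 16*s^2 + 36*I*s^2 - 96*s - 96*I*s + 576*I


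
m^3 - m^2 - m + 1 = (m - 1)^2*(m + 1)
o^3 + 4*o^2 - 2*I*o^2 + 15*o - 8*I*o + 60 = (o + 4)*(o - 5*I)*(o + 3*I)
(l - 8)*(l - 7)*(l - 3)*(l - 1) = l^4 - 19*l^3 + 119*l^2 - 269*l + 168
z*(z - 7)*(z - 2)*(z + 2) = z^4 - 7*z^3 - 4*z^2 + 28*z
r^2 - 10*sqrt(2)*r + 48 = (r - 6*sqrt(2))*(r - 4*sqrt(2))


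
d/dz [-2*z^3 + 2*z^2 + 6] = 2*z*(2 - 3*z)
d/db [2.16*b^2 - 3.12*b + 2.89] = 4.32*b - 3.12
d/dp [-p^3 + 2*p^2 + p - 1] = -3*p^2 + 4*p + 1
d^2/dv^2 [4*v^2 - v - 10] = 8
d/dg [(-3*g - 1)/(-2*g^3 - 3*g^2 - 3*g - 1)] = 3*g*(-4*g^2 - 5*g - 2)/(4*g^6 + 12*g^5 + 21*g^4 + 22*g^3 + 15*g^2 + 6*g + 1)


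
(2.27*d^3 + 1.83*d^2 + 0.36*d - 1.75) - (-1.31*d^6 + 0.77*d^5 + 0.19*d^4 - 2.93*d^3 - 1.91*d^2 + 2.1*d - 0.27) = 1.31*d^6 - 0.77*d^5 - 0.19*d^4 + 5.2*d^3 + 3.74*d^2 - 1.74*d - 1.48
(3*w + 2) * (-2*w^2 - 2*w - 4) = -6*w^3 - 10*w^2 - 16*w - 8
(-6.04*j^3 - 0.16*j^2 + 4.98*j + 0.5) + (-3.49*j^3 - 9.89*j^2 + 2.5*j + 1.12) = -9.53*j^3 - 10.05*j^2 + 7.48*j + 1.62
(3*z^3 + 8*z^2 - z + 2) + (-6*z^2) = 3*z^3 + 2*z^2 - z + 2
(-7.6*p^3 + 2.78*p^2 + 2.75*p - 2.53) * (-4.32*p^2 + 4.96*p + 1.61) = 32.832*p^5 - 49.7056*p^4 - 10.3272*p^3 + 29.0454*p^2 - 8.1213*p - 4.0733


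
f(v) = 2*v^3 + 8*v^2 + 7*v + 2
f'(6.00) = 319.00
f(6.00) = 764.00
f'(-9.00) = 349.00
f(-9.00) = -871.00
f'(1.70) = 51.54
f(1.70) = 46.85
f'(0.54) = 17.39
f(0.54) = 8.43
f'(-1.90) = -1.74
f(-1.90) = 3.86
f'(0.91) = 26.53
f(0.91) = 16.50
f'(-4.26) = 47.73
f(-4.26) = -37.26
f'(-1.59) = -3.27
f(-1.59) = 3.06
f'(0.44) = 15.20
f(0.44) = 6.80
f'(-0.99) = -2.96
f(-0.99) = 0.97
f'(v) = 6*v^2 + 16*v + 7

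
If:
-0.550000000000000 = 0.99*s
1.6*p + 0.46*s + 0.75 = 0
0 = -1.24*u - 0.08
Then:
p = -0.31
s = -0.56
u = -0.06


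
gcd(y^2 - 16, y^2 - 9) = 1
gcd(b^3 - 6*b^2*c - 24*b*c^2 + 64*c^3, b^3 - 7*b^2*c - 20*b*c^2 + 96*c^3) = b^2 - 4*b*c - 32*c^2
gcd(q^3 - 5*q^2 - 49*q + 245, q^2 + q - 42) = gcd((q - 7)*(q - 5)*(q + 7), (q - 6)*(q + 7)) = q + 7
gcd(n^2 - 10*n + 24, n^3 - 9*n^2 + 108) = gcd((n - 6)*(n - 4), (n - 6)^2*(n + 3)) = n - 6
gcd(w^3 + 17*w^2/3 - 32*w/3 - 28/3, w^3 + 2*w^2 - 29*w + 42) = w^2 + 5*w - 14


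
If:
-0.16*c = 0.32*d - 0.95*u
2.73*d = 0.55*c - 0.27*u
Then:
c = 4.37320496083551*u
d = 0.782147519582245*u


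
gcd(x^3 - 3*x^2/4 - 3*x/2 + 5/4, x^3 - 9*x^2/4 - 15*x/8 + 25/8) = x^2 + x/4 - 5/4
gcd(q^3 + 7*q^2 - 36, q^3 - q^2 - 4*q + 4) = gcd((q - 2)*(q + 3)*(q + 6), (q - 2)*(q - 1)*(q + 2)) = q - 2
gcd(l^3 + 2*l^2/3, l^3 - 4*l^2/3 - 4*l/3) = l^2 + 2*l/3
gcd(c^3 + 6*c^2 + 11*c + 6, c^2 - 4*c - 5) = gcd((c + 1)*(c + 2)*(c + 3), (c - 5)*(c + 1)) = c + 1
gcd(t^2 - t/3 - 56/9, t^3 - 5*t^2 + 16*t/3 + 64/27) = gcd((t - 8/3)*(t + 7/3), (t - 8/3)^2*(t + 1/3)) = t - 8/3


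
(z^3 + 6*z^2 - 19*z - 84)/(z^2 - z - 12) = z + 7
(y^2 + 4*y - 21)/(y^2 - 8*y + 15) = (y + 7)/(y - 5)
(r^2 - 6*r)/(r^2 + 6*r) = (r - 6)/(r + 6)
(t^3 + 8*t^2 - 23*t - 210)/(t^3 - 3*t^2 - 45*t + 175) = (t + 6)/(t - 5)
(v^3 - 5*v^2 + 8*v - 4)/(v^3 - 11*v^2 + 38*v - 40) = (v^2 - 3*v + 2)/(v^2 - 9*v + 20)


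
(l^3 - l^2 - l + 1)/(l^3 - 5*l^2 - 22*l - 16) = (l^2 - 2*l + 1)/(l^2 - 6*l - 16)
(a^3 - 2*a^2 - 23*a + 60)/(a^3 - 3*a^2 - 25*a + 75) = (a - 4)/(a - 5)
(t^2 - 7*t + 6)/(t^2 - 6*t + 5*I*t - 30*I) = (t - 1)/(t + 5*I)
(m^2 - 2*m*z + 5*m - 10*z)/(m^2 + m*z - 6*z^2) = (m + 5)/(m + 3*z)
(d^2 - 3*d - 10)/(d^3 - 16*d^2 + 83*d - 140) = (d + 2)/(d^2 - 11*d + 28)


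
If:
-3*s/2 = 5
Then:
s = -10/3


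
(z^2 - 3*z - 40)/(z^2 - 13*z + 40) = (z + 5)/(z - 5)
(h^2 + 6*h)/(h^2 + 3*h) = (h + 6)/(h + 3)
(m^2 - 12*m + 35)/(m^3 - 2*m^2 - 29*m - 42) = (m - 5)/(m^2 + 5*m + 6)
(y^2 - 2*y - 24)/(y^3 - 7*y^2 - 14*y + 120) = 1/(y - 5)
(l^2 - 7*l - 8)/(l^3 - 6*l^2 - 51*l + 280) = (l + 1)/(l^2 + 2*l - 35)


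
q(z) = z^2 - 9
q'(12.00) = 24.00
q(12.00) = 135.00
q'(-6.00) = -12.00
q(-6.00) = 27.00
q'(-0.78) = -1.56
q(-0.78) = -8.39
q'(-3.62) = -7.24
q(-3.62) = 4.10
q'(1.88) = 3.76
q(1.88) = -5.47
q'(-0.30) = -0.60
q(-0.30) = -8.91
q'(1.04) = 2.08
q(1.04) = -7.92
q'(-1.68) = -3.36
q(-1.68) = -6.18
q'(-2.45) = -4.90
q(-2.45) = -3.00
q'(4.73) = 9.46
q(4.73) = 13.37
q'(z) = 2*z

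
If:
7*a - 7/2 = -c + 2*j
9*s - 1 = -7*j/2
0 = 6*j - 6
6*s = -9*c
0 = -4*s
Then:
No Solution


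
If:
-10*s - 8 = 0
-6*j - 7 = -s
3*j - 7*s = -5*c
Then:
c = -17/50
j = -13/10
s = -4/5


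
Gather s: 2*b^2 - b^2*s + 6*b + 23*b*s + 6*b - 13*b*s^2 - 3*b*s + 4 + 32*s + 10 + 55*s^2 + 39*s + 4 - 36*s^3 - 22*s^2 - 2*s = 2*b^2 + 12*b - 36*s^3 + s^2*(33 - 13*b) + s*(-b^2 + 20*b + 69) + 18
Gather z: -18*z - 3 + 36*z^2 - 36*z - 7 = 36*z^2 - 54*z - 10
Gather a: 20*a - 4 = 20*a - 4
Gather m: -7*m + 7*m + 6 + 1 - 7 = 0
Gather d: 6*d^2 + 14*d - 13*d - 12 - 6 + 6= 6*d^2 + d - 12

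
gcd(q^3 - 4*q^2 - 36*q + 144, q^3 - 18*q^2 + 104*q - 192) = q^2 - 10*q + 24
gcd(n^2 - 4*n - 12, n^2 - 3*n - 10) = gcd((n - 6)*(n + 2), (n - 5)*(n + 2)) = n + 2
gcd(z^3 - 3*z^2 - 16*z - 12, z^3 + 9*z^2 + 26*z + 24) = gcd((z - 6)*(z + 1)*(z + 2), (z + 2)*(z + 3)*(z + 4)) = z + 2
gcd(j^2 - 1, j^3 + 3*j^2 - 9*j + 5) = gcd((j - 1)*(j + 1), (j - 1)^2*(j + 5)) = j - 1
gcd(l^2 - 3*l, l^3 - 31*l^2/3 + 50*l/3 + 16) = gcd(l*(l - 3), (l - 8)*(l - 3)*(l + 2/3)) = l - 3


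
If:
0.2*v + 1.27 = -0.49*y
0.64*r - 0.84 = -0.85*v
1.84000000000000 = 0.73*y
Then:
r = 17.95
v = -12.53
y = 2.52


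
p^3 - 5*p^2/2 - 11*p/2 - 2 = (p - 4)*(p + 1/2)*(p + 1)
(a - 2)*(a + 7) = a^2 + 5*a - 14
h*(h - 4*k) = h^2 - 4*h*k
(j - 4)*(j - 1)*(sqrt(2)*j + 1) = sqrt(2)*j^3 - 5*sqrt(2)*j^2 + j^2 - 5*j + 4*sqrt(2)*j + 4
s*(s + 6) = s^2 + 6*s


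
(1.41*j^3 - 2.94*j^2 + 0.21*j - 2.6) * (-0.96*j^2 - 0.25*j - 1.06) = -1.3536*j^5 + 2.4699*j^4 - 0.9612*j^3 + 5.5599*j^2 + 0.4274*j + 2.756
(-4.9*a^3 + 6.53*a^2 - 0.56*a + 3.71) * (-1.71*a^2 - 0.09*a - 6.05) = 8.379*a^5 - 10.7253*a^4 + 30.0149*a^3 - 45.8002*a^2 + 3.0541*a - 22.4455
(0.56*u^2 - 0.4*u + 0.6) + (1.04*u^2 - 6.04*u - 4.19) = 1.6*u^2 - 6.44*u - 3.59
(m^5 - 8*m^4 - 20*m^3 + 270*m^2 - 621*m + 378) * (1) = m^5 - 8*m^4 - 20*m^3 + 270*m^2 - 621*m + 378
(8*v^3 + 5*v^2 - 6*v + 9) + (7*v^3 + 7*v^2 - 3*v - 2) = 15*v^3 + 12*v^2 - 9*v + 7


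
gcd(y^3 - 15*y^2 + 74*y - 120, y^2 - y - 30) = y - 6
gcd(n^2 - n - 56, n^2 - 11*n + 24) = n - 8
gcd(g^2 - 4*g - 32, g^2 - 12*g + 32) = g - 8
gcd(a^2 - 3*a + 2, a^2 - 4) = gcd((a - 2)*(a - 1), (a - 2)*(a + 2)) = a - 2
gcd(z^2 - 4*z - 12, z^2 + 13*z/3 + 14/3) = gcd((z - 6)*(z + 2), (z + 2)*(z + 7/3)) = z + 2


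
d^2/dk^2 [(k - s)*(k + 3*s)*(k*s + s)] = 2*s*(3*k + 2*s + 1)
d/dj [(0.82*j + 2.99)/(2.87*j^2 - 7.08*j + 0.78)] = (-2.3534*j^2 - 17.1626*j + 21.8088)/(8.2369*j^4 - 40.6392*j^3 + 54.6036*j^2 - 11.0448*j + 0.6084)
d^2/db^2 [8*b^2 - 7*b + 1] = 16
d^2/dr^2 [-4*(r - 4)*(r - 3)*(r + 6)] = 8 - 24*r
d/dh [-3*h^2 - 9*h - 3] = -6*h - 9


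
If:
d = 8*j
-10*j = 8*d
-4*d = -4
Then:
No Solution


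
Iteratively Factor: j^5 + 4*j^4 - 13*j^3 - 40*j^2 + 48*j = (j - 3)*(j^4 + 7*j^3 + 8*j^2 - 16*j) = (j - 3)*(j + 4)*(j^3 + 3*j^2 - 4*j) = (j - 3)*(j - 1)*(j + 4)*(j^2 + 4*j) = j*(j - 3)*(j - 1)*(j + 4)*(j + 4)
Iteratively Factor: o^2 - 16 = (o - 4)*(o + 4)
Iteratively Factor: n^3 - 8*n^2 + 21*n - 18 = (n - 2)*(n^2 - 6*n + 9) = (n - 3)*(n - 2)*(n - 3)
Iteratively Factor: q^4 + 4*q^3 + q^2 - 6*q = (q + 3)*(q^3 + q^2 - 2*q) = (q + 2)*(q + 3)*(q^2 - q) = q*(q + 2)*(q + 3)*(q - 1)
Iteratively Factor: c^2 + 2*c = (c + 2)*(c)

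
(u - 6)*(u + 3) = u^2 - 3*u - 18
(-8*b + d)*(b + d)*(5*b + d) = -40*b^3 - 43*b^2*d - 2*b*d^2 + d^3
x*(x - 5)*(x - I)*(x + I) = x^4 - 5*x^3 + x^2 - 5*x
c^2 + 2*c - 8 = (c - 2)*(c + 4)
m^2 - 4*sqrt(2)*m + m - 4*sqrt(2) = (m + 1)*(m - 4*sqrt(2))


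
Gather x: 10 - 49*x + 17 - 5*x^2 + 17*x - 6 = -5*x^2 - 32*x + 21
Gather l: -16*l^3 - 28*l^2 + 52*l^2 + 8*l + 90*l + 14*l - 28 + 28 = -16*l^3 + 24*l^2 + 112*l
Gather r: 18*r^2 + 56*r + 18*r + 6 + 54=18*r^2 + 74*r + 60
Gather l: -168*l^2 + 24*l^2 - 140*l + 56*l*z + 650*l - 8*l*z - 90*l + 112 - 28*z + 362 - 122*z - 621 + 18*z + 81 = -144*l^2 + l*(48*z + 420) - 132*z - 66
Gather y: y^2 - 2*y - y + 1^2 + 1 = y^2 - 3*y + 2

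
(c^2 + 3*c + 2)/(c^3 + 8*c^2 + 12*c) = (c + 1)/(c*(c + 6))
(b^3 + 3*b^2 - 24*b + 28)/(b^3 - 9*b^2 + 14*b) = (b^2 + 5*b - 14)/(b*(b - 7))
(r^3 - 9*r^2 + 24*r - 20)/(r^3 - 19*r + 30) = (r^2 - 7*r + 10)/(r^2 + 2*r - 15)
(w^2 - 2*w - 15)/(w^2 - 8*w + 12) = (w^2 - 2*w - 15)/(w^2 - 8*w + 12)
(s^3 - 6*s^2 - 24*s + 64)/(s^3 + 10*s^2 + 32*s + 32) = (s^2 - 10*s + 16)/(s^2 + 6*s + 8)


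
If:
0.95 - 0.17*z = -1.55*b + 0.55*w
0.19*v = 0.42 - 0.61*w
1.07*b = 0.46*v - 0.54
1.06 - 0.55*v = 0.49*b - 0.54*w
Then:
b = 0.27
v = 1.81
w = 0.13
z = 7.67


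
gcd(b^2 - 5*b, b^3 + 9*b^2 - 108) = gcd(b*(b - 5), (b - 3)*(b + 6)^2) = 1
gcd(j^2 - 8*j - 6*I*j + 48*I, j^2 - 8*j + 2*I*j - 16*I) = j - 8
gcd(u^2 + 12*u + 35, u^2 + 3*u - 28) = u + 7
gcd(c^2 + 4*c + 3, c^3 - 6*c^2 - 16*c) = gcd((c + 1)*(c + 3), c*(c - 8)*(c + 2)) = 1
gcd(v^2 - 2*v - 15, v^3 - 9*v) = v + 3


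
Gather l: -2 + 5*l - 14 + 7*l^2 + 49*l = 7*l^2 + 54*l - 16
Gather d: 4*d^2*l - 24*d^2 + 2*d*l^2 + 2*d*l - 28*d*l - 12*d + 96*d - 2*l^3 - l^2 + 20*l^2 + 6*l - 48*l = d^2*(4*l - 24) + d*(2*l^2 - 26*l + 84) - 2*l^3 + 19*l^2 - 42*l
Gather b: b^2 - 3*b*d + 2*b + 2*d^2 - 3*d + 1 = b^2 + b*(2 - 3*d) + 2*d^2 - 3*d + 1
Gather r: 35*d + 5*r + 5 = 35*d + 5*r + 5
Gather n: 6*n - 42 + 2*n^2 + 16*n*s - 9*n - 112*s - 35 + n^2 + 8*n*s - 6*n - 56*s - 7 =3*n^2 + n*(24*s - 9) - 168*s - 84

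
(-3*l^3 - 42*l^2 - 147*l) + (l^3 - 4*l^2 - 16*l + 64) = -2*l^3 - 46*l^2 - 163*l + 64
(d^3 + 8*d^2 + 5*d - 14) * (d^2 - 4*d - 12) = d^5 + 4*d^4 - 39*d^3 - 130*d^2 - 4*d + 168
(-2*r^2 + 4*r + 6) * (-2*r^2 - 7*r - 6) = 4*r^4 + 6*r^3 - 28*r^2 - 66*r - 36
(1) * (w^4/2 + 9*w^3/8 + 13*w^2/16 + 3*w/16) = w^4/2 + 9*w^3/8 + 13*w^2/16 + 3*w/16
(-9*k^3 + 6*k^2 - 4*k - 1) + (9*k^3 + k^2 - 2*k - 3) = 7*k^2 - 6*k - 4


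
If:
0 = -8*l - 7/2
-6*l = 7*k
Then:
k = 3/8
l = -7/16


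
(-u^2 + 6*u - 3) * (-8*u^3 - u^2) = 8*u^5 - 47*u^4 + 18*u^3 + 3*u^2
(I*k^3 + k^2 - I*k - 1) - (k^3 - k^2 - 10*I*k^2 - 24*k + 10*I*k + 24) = -k^3 + I*k^3 + 2*k^2 + 10*I*k^2 + 24*k - 11*I*k - 25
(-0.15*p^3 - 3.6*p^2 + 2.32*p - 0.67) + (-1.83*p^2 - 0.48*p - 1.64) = -0.15*p^3 - 5.43*p^2 + 1.84*p - 2.31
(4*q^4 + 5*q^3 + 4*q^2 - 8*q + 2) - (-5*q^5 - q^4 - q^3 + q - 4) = 5*q^5 + 5*q^4 + 6*q^3 + 4*q^2 - 9*q + 6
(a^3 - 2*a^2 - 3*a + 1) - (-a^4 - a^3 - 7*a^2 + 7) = a^4 + 2*a^3 + 5*a^2 - 3*a - 6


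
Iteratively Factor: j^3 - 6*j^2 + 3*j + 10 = (j + 1)*(j^2 - 7*j + 10) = (j - 5)*(j + 1)*(j - 2)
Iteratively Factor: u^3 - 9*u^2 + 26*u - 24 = (u - 4)*(u^2 - 5*u + 6) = (u - 4)*(u - 3)*(u - 2)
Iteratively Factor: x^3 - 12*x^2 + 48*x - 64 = (x - 4)*(x^2 - 8*x + 16) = (x - 4)^2*(x - 4)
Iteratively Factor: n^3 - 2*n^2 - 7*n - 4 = (n - 4)*(n^2 + 2*n + 1) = (n - 4)*(n + 1)*(n + 1)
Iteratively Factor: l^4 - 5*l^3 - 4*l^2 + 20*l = (l - 5)*(l^3 - 4*l) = (l - 5)*(l - 2)*(l^2 + 2*l) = (l - 5)*(l - 2)*(l + 2)*(l)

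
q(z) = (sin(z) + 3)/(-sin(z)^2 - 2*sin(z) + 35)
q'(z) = (2*sin(z)*cos(z) + 2*cos(z))*(sin(z) + 3)/(-sin(z)^2 - 2*sin(z) + 35)^2 + cos(z)/(-sin(z)^2 - 2*sin(z) + 35) = (sin(z)^2 + 6*sin(z) + 41)*cos(z)/(sin(z)^2 + 2*sin(z) - 35)^2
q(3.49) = 0.07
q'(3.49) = -0.03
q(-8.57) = 0.06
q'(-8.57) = -0.02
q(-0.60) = 0.07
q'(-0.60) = 0.02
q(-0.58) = 0.07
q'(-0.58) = 0.02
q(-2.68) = 0.07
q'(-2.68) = -0.03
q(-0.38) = 0.07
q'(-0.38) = 0.03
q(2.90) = 0.09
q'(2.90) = -0.03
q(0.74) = 0.11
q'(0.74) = 0.03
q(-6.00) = 0.10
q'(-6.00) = 0.03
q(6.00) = 0.08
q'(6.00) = 0.03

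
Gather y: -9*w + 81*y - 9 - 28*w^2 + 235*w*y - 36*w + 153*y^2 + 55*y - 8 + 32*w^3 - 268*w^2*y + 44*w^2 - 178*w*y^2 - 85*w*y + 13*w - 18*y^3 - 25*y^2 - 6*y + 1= 32*w^3 + 16*w^2 - 32*w - 18*y^3 + y^2*(128 - 178*w) + y*(-268*w^2 + 150*w + 130) - 16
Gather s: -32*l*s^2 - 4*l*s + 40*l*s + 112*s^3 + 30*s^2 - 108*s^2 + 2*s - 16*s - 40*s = 112*s^3 + s^2*(-32*l - 78) + s*(36*l - 54)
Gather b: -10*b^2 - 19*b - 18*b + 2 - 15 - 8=-10*b^2 - 37*b - 21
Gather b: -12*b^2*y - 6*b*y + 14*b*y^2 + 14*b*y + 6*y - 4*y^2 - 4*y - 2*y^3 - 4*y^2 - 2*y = -12*b^2*y + b*(14*y^2 + 8*y) - 2*y^3 - 8*y^2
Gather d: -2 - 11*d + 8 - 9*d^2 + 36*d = -9*d^2 + 25*d + 6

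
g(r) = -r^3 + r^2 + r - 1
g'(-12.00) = -455.00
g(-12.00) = 1859.00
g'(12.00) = -407.00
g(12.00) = -1573.00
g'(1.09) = -0.38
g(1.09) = -0.02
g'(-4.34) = -64.19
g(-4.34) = 95.24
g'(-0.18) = 0.54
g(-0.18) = -1.14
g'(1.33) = -1.65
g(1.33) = -0.25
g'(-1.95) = -14.31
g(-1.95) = 8.27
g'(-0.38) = -0.19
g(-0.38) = -1.18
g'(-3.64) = -46.03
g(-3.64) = 56.84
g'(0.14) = 1.22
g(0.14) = -0.84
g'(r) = -3*r^2 + 2*r + 1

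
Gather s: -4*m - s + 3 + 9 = -4*m - s + 12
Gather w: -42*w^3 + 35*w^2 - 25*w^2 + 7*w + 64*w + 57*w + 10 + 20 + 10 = -42*w^3 + 10*w^2 + 128*w + 40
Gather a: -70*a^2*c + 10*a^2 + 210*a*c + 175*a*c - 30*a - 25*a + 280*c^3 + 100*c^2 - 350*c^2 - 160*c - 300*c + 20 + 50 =a^2*(10 - 70*c) + a*(385*c - 55) + 280*c^3 - 250*c^2 - 460*c + 70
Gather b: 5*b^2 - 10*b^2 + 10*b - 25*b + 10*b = -5*b^2 - 5*b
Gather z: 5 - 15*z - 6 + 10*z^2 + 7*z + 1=10*z^2 - 8*z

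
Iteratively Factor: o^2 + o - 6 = (o + 3)*(o - 2)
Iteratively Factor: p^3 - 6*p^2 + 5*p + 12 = (p - 3)*(p^2 - 3*p - 4) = (p - 3)*(p + 1)*(p - 4)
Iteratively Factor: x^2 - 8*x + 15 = (x - 3)*(x - 5)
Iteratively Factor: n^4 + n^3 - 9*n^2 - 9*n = (n - 3)*(n^3 + 4*n^2 + 3*n) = (n - 3)*(n + 3)*(n^2 + n) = (n - 3)*(n + 1)*(n + 3)*(n)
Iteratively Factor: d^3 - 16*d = (d - 4)*(d^2 + 4*d) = (d - 4)*(d + 4)*(d)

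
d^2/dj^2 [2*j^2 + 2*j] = 4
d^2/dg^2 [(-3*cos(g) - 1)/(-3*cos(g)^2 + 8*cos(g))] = (-108*sin(g)^4/cos(g)^3 + 27*sin(g)^2 + 99 - 226/cos(g) - 144/cos(g)^2 + 236/cos(g)^3)/(3*cos(g) - 8)^3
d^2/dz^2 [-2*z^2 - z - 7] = -4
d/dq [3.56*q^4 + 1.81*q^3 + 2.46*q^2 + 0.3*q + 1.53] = 14.24*q^3 + 5.43*q^2 + 4.92*q + 0.3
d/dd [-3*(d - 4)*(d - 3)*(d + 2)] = -9*d^2 + 30*d + 6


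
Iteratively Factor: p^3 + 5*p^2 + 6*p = (p + 3)*(p^2 + 2*p) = (p + 2)*(p + 3)*(p)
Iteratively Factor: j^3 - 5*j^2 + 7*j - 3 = (j - 1)*(j^2 - 4*j + 3) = (j - 1)^2*(j - 3)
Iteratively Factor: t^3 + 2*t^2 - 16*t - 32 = (t + 2)*(t^2 - 16) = (t + 2)*(t + 4)*(t - 4)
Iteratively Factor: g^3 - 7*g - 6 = (g + 1)*(g^2 - g - 6) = (g + 1)*(g + 2)*(g - 3)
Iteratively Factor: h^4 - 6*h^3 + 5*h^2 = (h - 1)*(h^3 - 5*h^2) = h*(h - 1)*(h^2 - 5*h) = h^2*(h - 1)*(h - 5)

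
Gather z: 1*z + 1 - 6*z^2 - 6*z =-6*z^2 - 5*z + 1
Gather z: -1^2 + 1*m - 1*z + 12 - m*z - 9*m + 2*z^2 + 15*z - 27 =-8*m + 2*z^2 + z*(14 - m) - 16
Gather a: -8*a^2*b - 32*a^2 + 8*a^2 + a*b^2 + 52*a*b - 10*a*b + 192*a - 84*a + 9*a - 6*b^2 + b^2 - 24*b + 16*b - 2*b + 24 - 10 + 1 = a^2*(-8*b - 24) + a*(b^2 + 42*b + 117) - 5*b^2 - 10*b + 15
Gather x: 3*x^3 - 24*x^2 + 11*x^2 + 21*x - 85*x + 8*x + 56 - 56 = 3*x^3 - 13*x^2 - 56*x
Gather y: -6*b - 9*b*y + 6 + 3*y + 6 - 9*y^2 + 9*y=-6*b - 9*y^2 + y*(12 - 9*b) + 12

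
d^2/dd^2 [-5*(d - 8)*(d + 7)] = -10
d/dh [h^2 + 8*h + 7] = 2*h + 8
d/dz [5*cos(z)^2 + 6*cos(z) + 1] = -2*(5*cos(z) + 3)*sin(z)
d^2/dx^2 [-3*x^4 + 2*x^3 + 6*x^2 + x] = -36*x^2 + 12*x + 12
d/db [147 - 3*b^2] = -6*b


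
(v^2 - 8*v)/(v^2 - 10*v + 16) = v/(v - 2)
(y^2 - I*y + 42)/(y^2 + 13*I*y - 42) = (y - 7*I)/(y + 7*I)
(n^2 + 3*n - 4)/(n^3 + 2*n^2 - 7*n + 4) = 1/(n - 1)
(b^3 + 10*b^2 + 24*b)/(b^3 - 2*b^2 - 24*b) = (b + 6)/(b - 6)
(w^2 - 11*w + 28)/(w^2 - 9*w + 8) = (w^2 - 11*w + 28)/(w^2 - 9*w + 8)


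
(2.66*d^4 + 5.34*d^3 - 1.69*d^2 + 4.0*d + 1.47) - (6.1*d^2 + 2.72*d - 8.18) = 2.66*d^4 + 5.34*d^3 - 7.79*d^2 + 1.28*d + 9.65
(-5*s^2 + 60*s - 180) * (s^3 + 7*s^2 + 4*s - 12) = -5*s^5 + 25*s^4 + 220*s^3 - 960*s^2 - 1440*s + 2160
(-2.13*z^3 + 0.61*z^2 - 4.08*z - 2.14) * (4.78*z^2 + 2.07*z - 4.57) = -10.1814*z^5 - 1.4933*z^4 - 8.5056*z^3 - 21.4625*z^2 + 14.2158*z + 9.7798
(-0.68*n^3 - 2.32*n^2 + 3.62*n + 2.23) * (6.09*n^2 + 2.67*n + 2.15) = -4.1412*n^5 - 15.9444*n^4 + 14.3894*n^3 + 18.2581*n^2 + 13.7371*n + 4.7945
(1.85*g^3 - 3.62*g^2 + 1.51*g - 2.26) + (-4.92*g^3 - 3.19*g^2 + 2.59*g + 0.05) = -3.07*g^3 - 6.81*g^2 + 4.1*g - 2.21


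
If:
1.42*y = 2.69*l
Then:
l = 0.527881040892193*y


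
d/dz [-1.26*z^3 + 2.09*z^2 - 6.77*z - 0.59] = -3.78*z^2 + 4.18*z - 6.77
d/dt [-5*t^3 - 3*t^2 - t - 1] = -15*t^2 - 6*t - 1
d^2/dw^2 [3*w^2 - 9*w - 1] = 6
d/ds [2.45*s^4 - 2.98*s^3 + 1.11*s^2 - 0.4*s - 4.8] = 9.8*s^3 - 8.94*s^2 + 2.22*s - 0.4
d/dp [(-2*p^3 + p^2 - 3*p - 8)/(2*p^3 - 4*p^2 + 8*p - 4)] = (3*p^4 - 10*p^3 + 34*p^2 - 36*p + 38)/(2*(p^6 - 4*p^5 + 12*p^4 - 20*p^3 + 24*p^2 - 16*p + 4))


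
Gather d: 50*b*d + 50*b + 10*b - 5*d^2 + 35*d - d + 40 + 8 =60*b - 5*d^2 + d*(50*b + 34) + 48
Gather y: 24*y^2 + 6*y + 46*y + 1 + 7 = 24*y^2 + 52*y + 8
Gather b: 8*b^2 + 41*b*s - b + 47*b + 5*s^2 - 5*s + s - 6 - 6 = 8*b^2 + b*(41*s + 46) + 5*s^2 - 4*s - 12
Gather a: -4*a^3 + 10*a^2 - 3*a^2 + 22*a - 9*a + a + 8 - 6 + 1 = -4*a^3 + 7*a^2 + 14*a + 3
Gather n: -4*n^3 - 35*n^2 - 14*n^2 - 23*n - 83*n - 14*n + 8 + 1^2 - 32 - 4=-4*n^3 - 49*n^2 - 120*n - 27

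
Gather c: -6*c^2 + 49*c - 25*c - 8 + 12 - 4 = -6*c^2 + 24*c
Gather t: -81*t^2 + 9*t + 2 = -81*t^2 + 9*t + 2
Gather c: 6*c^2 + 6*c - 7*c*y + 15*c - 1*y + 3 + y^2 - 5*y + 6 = 6*c^2 + c*(21 - 7*y) + y^2 - 6*y + 9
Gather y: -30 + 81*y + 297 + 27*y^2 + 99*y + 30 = 27*y^2 + 180*y + 297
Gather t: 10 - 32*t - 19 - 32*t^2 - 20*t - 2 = -32*t^2 - 52*t - 11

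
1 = 1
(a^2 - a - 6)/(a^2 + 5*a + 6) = (a - 3)/(a + 3)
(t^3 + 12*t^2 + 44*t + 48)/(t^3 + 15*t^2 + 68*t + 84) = (t + 4)/(t + 7)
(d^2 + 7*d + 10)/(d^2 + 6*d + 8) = (d + 5)/(d + 4)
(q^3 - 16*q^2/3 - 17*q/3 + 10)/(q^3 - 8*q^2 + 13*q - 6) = (q + 5/3)/(q - 1)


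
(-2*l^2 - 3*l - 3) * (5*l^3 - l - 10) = -10*l^5 - 15*l^4 - 13*l^3 + 23*l^2 + 33*l + 30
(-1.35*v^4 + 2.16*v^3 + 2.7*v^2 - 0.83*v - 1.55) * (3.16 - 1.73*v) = 2.3355*v^5 - 8.0028*v^4 + 2.1546*v^3 + 9.9679*v^2 + 0.0587000000000004*v - 4.898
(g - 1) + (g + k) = 2*g + k - 1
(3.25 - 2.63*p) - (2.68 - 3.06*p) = 0.43*p + 0.57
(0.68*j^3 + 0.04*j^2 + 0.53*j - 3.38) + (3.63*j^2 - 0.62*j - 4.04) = 0.68*j^3 + 3.67*j^2 - 0.09*j - 7.42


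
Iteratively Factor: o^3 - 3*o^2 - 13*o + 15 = (o - 1)*(o^2 - 2*o - 15) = (o - 5)*(o - 1)*(o + 3)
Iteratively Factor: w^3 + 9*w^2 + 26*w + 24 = (w + 4)*(w^2 + 5*w + 6) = (w + 3)*(w + 4)*(w + 2)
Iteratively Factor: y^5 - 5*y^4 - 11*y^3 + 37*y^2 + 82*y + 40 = (y + 1)*(y^4 - 6*y^3 - 5*y^2 + 42*y + 40) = (y - 4)*(y + 1)*(y^3 - 2*y^2 - 13*y - 10) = (y - 4)*(y + 1)^2*(y^2 - 3*y - 10) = (y - 5)*(y - 4)*(y + 1)^2*(y + 2)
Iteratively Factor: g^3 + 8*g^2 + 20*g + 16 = (g + 4)*(g^2 + 4*g + 4) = (g + 2)*(g + 4)*(g + 2)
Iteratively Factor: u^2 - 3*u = (u)*(u - 3)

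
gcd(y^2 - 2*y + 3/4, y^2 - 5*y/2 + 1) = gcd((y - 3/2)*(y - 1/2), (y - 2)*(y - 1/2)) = y - 1/2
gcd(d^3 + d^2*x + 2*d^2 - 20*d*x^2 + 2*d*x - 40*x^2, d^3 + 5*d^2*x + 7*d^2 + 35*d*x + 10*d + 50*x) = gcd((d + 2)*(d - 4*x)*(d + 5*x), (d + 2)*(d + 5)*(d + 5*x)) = d^2 + 5*d*x + 2*d + 10*x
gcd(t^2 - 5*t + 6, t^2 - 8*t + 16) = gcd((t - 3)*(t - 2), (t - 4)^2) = 1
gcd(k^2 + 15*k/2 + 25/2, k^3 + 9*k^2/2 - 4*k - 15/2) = k + 5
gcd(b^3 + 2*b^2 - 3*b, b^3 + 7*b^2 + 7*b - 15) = b^2 + 2*b - 3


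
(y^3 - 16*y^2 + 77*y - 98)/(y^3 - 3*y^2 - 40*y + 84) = (y - 7)/(y + 6)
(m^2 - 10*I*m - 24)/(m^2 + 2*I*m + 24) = (m - 6*I)/(m + 6*I)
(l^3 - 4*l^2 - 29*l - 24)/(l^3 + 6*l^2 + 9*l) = (l^2 - 7*l - 8)/(l*(l + 3))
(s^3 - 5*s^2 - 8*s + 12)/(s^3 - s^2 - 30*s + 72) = (s^3 - 5*s^2 - 8*s + 12)/(s^3 - s^2 - 30*s + 72)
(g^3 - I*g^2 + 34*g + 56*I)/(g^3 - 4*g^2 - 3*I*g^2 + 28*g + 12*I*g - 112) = (g + 2*I)/(g - 4)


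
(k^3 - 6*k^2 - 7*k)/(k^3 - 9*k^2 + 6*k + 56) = k*(k + 1)/(k^2 - 2*k - 8)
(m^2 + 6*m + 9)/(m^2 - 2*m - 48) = (m^2 + 6*m + 9)/(m^2 - 2*m - 48)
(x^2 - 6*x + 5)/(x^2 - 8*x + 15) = (x - 1)/(x - 3)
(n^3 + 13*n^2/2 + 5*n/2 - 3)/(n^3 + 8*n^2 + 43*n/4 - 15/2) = 2*(n + 1)/(2*n + 5)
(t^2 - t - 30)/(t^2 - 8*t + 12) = (t + 5)/(t - 2)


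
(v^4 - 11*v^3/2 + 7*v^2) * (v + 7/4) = v^5 - 15*v^4/4 - 21*v^3/8 + 49*v^2/4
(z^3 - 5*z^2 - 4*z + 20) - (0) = z^3 - 5*z^2 - 4*z + 20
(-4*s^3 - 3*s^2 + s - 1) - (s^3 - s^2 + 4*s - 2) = -5*s^3 - 2*s^2 - 3*s + 1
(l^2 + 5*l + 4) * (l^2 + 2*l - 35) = l^4 + 7*l^3 - 21*l^2 - 167*l - 140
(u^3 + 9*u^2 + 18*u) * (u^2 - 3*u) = u^5 + 6*u^4 - 9*u^3 - 54*u^2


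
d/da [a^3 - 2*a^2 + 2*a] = 3*a^2 - 4*a + 2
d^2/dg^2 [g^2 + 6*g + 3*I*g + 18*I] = 2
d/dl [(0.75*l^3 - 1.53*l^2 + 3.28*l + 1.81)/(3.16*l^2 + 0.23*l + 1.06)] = (2.37*l^4 + 0.345000000000001*l^3 - 8.3317*l^2 - 14.6828*l + 3.0605)/(9.9856*l^4 + 1.4536*l^3 + 6.7521*l^2 + 0.4876*l + 1.1236)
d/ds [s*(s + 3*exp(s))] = s*(3*exp(s) + 1) + s + 3*exp(s)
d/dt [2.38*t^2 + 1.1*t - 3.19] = 4.76*t + 1.1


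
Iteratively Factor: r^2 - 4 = (r + 2)*(r - 2)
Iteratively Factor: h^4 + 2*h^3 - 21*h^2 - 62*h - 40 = (h - 5)*(h^3 + 7*h^2 + 14*h + 8) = (h - 5)*(h + 4)*(h^2 + 3*h + 2) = (h - 5)*(h + 1)*(h + 4)*(h + 2)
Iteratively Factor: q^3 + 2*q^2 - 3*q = (q)*(q^2 + 2*q - 3) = q*(q + 3)*(q - 1)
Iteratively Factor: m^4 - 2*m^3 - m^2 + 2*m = (m)*(m^3 - 2*m^2 - m + 2) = m*(m - 2)*(m^2 - 1) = m*(m - 2)*(m - 1)*(m + 1)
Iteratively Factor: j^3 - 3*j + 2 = (j + 2)*(j^2 - 2*j + 1) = (j - 1)*(j + 2)*(j - 1)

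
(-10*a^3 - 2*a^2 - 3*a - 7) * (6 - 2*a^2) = 20*a^5 + 4*a^4 - 54*a^3 + 2*a^2 - 18*a - 42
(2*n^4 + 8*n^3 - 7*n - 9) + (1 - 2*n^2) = 2*n^4 + 8*n^3 - 2*n^2 - 7*n - 8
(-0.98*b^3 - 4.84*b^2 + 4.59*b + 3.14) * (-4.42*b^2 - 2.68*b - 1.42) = 4.3316*b^5 + 24.0192*b^4 - 5.925*b^3 - 19.3072*b^2 - 14.933*b - 4.4588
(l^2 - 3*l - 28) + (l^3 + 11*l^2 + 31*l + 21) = l^3 + 12*l^2 + 28*l - 7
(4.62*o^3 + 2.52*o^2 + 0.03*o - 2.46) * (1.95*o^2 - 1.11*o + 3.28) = 9.009*o^5 - 0.214200000000001*o^4 + 12.4149*o^3 + 3.4353*o^2 + 2.829*o - 8.0688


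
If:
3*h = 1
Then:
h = 1/3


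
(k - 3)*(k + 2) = k^2 - k - 6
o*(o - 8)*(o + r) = o^3 + o^2*r - 8*o^2 - 8*o*r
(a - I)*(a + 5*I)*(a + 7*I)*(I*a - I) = I*a^4 - 11*a^3 - I*a^3 + 11*a^2 - 23*I*a^2 - 35*a + 23*I*a + 35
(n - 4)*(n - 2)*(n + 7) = n^3 + n^2 - 34*n + 56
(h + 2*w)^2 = h^2 + 4*h*w + 4*w^2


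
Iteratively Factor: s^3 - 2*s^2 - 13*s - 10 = (s - 5)*(s^2 + 3*s + 2) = (s - 5)*(s + 1)*(s + 2)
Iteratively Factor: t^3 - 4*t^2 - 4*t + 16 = (t - 4)*(t^2 - 4) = (t - 4)*(t - 2)*(t + 2)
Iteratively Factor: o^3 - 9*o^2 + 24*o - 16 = (o - 4)*(o^2 - 5*o + 4) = (o - 4)*(o - 1)*(o - 4)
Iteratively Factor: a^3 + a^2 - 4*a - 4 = (a + 2)*(a^2 - a - 2) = (a - 2)*(a + 2)*(a + 1)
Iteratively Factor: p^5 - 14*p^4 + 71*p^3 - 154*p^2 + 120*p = (p)*(p^4 - 14*p^3 + 71*p^2 - 154*p + 120) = p*(p - 5)*(p^3 - 9*p^2 + 26*p - 24) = p*(p - 5)*(p - 4)*(p^2 - 5*p + 6) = p*(p - 5)*(p - 4)*(p - 3)*(p - 2)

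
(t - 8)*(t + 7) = t^2 - t - 56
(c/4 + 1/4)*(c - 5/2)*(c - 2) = c^3/4 - 7*c^2/8 + c/8 + 5/4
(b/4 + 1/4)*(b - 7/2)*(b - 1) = b^3/4 - 7*b^2/8 - b/4 + 7/8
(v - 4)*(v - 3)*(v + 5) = v^3 - 2*v^2 - 23*v + 60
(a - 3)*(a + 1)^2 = a^3 - a^2 - 5*a - 3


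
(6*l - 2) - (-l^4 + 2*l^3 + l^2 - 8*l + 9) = l^4 - 2*l^3 - l^2 + 14*l - 11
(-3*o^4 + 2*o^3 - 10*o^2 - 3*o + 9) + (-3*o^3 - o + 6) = -3*o^4 - o^3 - 10*o^2 - 4*o + 15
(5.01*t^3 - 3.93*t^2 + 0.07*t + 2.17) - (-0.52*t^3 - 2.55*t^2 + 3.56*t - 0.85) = 5.53*t^3 - 1.38*t^2 - 3.49*t + 3.02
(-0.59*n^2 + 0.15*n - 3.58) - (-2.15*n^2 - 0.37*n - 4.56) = 1.56*n^2 + 0.52*n + 0.98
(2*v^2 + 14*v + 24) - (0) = 2*v^2 + 14*v + 24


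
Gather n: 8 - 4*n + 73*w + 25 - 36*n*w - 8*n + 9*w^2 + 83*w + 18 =n*(-36*w - 12) + 9*w^2 + 156*w + 51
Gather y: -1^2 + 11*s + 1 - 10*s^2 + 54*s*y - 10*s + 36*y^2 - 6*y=-10*s^2 + s + 36*y^2 + y*(54*s - 6)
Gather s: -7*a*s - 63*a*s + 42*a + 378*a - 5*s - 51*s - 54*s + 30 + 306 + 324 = 420*a + s*(-70*a - 110) + 660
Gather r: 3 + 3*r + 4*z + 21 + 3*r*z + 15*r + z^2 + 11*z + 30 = r*(3*z + 18) + z^2 + 15*z + 54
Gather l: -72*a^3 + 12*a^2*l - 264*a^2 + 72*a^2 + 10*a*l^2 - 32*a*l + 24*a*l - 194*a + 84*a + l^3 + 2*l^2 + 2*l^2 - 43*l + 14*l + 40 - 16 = -72*a^3 - 192*a^2 - 110*a + l^3 + l^2*(10*a + 4) + l*(12*a^2 - 8*a - 29) + 24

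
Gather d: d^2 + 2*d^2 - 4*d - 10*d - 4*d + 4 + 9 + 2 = 3*d^2 - 18*d + 15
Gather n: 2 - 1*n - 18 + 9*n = 8*n - 16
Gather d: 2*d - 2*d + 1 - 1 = 0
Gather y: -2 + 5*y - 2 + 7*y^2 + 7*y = 7*y^2 + 12*y - 4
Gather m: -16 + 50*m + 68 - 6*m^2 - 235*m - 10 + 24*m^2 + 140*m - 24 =18*m^2 - 45*m + 18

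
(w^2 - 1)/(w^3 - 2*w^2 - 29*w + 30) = (w + 1)/(w^2 - w - 30)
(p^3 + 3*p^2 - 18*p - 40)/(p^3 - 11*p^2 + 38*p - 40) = (p^2 + 7*p + 10)/(p^2 - 7*p + 10)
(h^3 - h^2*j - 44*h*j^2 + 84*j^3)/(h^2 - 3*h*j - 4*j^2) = (-h^3 + h^2*j + 44*h*j^2 - 84*j^3)/(-h^2 + 3*h*j + 4*j^2)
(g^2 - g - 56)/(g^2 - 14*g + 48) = (g + 7)/(g - 6)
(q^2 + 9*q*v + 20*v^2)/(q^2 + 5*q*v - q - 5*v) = (q + 4*v)/(q - 1)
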